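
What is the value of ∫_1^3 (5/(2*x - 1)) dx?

An antiderivative is F(x) = 5*log(2*x - 1)/2.
Then F(3) - F(1) = (5*log(5)/2) - (0) = 5*log(5)/2.

5*log(5)/2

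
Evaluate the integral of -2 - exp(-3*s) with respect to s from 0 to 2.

-13/3 + exp(-6)/3

An antiderivative is F(s) = -2*s + exp(-3*s)/3.
Then F(2) - F(0) = (-4 + exp(-6)/3) - (1/3) = -13/3 + exp(-6)/3.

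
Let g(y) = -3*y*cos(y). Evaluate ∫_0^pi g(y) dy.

Integrate by parts once (u = y, dv = -3*cos(y) dy).
An antiderivative is F(y) = -3*y*sin(y) - 3*cos(y).
Then F(pi) - F(0) = (3) - (-3) = 6.

6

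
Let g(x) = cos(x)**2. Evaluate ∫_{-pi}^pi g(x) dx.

pi

Use the identity cos^2(x) = (1 + cos(2*x))/2.
An antiderivative is F(x) = x/2 + sin(2*x)/4.
Then F(pi) - F(-pi) = (pi/2) - (-pi/2) = pi.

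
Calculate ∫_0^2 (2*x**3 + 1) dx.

10

By the power rule, an antiderivative is F(x) = x**4/2 + x.
Then F(2) - F(0) = (10) - (0) = 10.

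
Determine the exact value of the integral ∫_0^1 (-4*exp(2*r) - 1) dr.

1 - 2*exp(2)

An antiderivative is F(r) = -2*exp(2*r) - r.
Then F(1) - F(0) = (-2*exp(2) - 1) - (-2) = 1 - 2*exp(2).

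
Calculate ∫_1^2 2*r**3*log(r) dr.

-15/8 + 8*log(2)

Integrate by parts once (u = ln r, dv = 2*r**3 dr).
An antiderivative is F(r) = r**4*(4*log(r) - 1)/8.
Then F(2) - F(1) = (-2 + 8*log(2)) - (-1/8) = -15/8 + 8*log(2).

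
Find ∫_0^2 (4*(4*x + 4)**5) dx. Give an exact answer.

Let u = 4*x + 4, so du = 4 dx. When x = 0, u = 4; when x = 2, u = 12.
The integral becomes ∫ u**5 du from 4 to 12, with antiderivative u**6/6.
Back in x: F(x) = (4*x + 4)**6/6.
Then F(2) - F(0) = (497664) - (2048/3) = 1490944/3.

1490944/3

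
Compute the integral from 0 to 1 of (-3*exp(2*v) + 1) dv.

5/2 - 3*exp(2)/2

An antiderivative is F(v) = -3*exp(2*v)/2 + v.
Then F(1) - F(0) = (1 - 3*exp(2)/2) - (-3/2) = 5/2 - 3*exp(2)/2.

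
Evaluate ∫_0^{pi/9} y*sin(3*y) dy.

Integrate by parts once (u = y, dv = sin(3*y) dy).
An antiderivative is F(y) = -y*cos(3*y)/3 + sin(3*y)/9.
Then F(pi/9) - F(0) = (-pi/54 + sqrt(3)/18) - (0) = -pi/54 + sqrt(3)/18.

-pi/54 + sqrt(3)/18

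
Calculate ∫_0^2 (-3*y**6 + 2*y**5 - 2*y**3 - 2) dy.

By the power rule, an antiderivative is F(y) = -3*y**7/7 + y**6/3 - y**4/2 - 2*y.
Then F(2) - F(0) = (-956/21) - (0) = -956/21.

-956/21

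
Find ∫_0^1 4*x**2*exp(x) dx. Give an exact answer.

Integrate by parts twice (u = x^2, dv = 4*exp(x) dx).
An antiderivative is F(x) = (4*x**2 - 8*x + 8)*exp(x).
Then F(1) - F(0) = (4*E) - (8) = -8 + 4*E.

-8 + 4*E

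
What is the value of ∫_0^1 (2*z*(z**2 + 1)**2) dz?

Let u = z**2 + 1, so du = 2*z dz. When z = 0, u = 1; when z = 1, u = 2.
The integral becomes ∫ u**2 du from 1 to 2, with antiderivative u**3/3.
Back in z: F(z) = (z**2 + 1)**3/3.
Then F(1) - F(0) = (8/3) - (1/3) = 7/3.

7/3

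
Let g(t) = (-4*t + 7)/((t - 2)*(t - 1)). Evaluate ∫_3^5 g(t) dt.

Factor the denominator: t**2 - 3*t + 2 = (t - 1)(t - 2).
Partial fractions: (-4*t + 7)/((t - 2)*(t - 1)) = -3/(t - 1) - 1/(t - 2).
An antiderivative is F(t) = -log(t - 2) - 3*log(t - 1).
Then F(5) - F(3) = (-6*log(2) - log(3)) - (-log(8)) = -log(24).

-log(24)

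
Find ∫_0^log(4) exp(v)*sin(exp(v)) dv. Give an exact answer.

Let u = exp(v), so du = exp(v) dv. When v = 0, u = 1; when v = log(4), u = 4.
The integral becomes ∫ sin(u) du from 1 to 4, with antiderivative -cos(u).
Back in v: F(v) = -cos(exp(v)).
Then F(log(4)) - F(0) = (-cos(4)) - (-cos(1)) = cos(1) - cos(4).

cos(1) - cos(4)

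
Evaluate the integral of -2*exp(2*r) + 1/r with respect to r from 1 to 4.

-exp(8) + log(4) + exp(2)

An antiderivative is F(r) = -exp(2*r) + log(r).
Then F(4) - F(1) = (-exp(8) + log(4)) - (-exp(2)) = -exp(8) + log(4) + exp(2).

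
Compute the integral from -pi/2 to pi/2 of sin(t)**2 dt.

Use the identity sin^2(t) = (1 - cos(2*t))/2.
An antiderivative is F(t) = t/2 - sin(2*t)/4.
Then F(pi/2) - F(-pi/2) = (pi/4) - (-pi/4) = pi/2.

pi/2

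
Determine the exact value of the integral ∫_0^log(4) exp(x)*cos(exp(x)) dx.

-sin(1) + sin(4)

Let u = exp(x), so du = exp(x) dx. When x = 0, u = 1; when x = log(4), u = 4.
The integral becomes ∫ cos(u) du from 1 to 4, with antiderivative sin(u).
Back in x: F(x) = sin(exp(x)).
Then F(log(4)) - F(0) = (sin(4)) - (sin(1)) = -sin(1) + sin(4).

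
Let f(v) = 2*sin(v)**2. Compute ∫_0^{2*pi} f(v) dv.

2*pi

Use the identity sin^2(v) = (1 - cos(2*v))/2.
An antiderivative is F(v) = v - sin(2*v)/2.
Then F(2*pi) - F(0) = (2*pi) - (0) = 2*pi.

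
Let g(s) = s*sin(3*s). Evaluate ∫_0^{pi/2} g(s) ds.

Integrate by parts once (u = s, dv = sin(3*s) ds).
An antiderivative is F(s) = -s*cos(3*s)/3 + sin(3*s)/9.
Then F(pi/2) - F(0) = (-1/9) - (0) = -1/9.

-1/9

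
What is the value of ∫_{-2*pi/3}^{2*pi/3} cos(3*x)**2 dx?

2*pi/3

Use the identity cos^2(3*x) = (1 + cos(6*x))/2.
An antiderivative is F(x) = x/2 + sin(6*x)/12.
Then F(2*pi/3) - F(-2*pi/3) = (pi/3) - (-pi/3) = 2*pi/3.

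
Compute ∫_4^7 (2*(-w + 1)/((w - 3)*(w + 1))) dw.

Factor the denominator: w**2 - 2*w - 3 = (w + 1)(w - 3).
Partial fractions: 2*(-w + 1)/((w - 3)*(w + 1)) = -1/(w + 1) - 1/(w - 3).
An antiderivative is F(w) = -log(w - 3) - log(w + 1).
Then F(7) - F(4) = (-log(32)) - (-log(5)) = log(5/32).

log(5/32)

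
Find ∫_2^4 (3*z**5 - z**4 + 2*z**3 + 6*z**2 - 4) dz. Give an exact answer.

By the power rule, an antiderivative is F(z) = z**6/2 - z**5/5 + z**4/2 + 2*z**3 - 4*z.
Then F(4) - F(2) = (10416/5) - (208/5) = 10208/5.

10208/5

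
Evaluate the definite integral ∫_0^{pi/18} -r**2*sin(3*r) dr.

Integrate by parts twice (u = r^2, dv = -sin(3*r) dr).
An antiderivative is F(r) = r**2*cos(3*r)/3 - 2*r*sin(3*r)/9 - 2*cos(3*r)/27.
Then F(pi/18) - F(0) = (-sqrt(3)/27 - pi/162 + sqrt(3)*pi**2/1944) - (-2/27) = -sqrt(3)/27 - pi/162 + sqrt(3)*pi**2/1944 + 2/27.

-sqrt(3)/27 - pi/162 + sqrt(3)*pi**2/1944 + 2/27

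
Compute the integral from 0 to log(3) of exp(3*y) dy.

Let u = exp(y), so du = exp(y) dy. When y = 0, u = 1; when y = log(3), u = 3.
The integral becomes ∫ u**2 du from 1 to 3, with antiderivative u**3/3.
Back in y: F(y) = exp(3*y)/3.
Then F(log(3)) - F(0) = (9) - (1/3) = 26/3.

26/3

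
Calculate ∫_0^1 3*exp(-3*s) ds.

1 - exp(-3)

An antiderivative is F(s) = -exp(-3*s).
Then F(1) - F(0) = (-exp(-3)) - (-1) = 1 - exp(-3).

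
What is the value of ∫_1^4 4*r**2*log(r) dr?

-28 + 512*log(2)/3

Integrate by parts once (u = ln r, dv = 4*r**2 dr).
An antiderivative is F(r) = 4*r**3*(3*log(r) - 1)/9.
Then F(4) - F(1) = (-256/9 + 512*log(2)/3) - (-4/9) = -28 + 512*log(2)/3.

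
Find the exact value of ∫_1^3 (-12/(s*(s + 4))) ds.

Factor the denominator: s**2 + 4*s = (s + 4)s.
Partial fractions: -12/(s*(s + 4)) = 3/(s + 4) - 3/s.
An antiderivative is F(s) = -3*log(s) + 3*log(s + 4).
Then F(3) - F(1) = (-3*log(3) + 3*log(7)) - (3*log(5)) = -3*log(5) - 3*log(3) + 3*log(7).

-3*log(5) - 3*log(3) + 3*log(7)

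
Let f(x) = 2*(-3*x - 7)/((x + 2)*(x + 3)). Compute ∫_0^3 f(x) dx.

Factor the denominator: x**2 + 5*x + 6 = (x + 3)(x + 2).
Partial fractions: 2*(-3*x - 7)/((x + 2)*(x + 3)) = -4/(x + 3) - 2/(x + 2).
An antiderivative is F(x) = -2*log(x + 2) - 4*log(x + 3).
Then F(3) - F(0) = (-4*log(3) - 2*log(5) - 4*log(2)) - (-4*log(3) - 2*log(2)) = -log(100).

-log(100)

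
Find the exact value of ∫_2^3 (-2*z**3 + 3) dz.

-59/2

By the power rule, an antiderivative is F(z) = -z**4/2 + 3*z.
Then F(3) - F(2) = (-63/2) - (-2) = -59/2.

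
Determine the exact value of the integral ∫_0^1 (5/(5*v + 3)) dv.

Let u = 5*v + 3, so du = 5 dv. When v = 0, u = 3; when v = 1, u = 8.
The integral becomes ∫ 1/u du from 3 to 8, with antiderivative log(u).
Back in v: F(v) = log(5*v + 3).
Then F(1) - F(0) = (log(8)) - (log(3)) = log(8/3).

log(8/3)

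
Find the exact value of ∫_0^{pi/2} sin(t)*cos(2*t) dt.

Use the identity sin(t)cos(2*t) = [sin(3*t) + sin(-t)]/2.
An antiderivative is F(t) = cos(t)/2 - cos(3*t)/6.
Then F(pi/2) - F(0) = (0) - (1/3) = -1/3.

-1/3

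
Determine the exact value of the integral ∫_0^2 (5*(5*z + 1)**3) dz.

Let u = 5*z + 1, so du = 5 dz. When z = 0, u = 1; when z = 2, u = 11.
The integral becomes ∫ u**3 du from 1 to 11, with antiderivative u**4/4.
Back in z: F(z) = (5*z + 1)**4/4.
Then F(2) - F(0) = (14641/4) - (1/4) = 3660.

3660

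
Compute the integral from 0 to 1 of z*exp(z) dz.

1

Integrate by parts once (u = z, dv = exp(z) dz).
An antiderivative is F(z) = (z - 1)*exp(z).
Then F(1) - F(0) = (0) - (-1) = 1.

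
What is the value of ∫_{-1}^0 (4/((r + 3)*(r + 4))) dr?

-12*log(2) + 8*log(3)

Factor the denominator: r**2 + 7*r + 12 = (r + 4)(r + 3).
Partial fractions: 4/((r + 3)*(r + 4)) = -4/(r + 4) + 4/(r + 3).
An antiderivative is F(r) = 4*log(r + 3) - 4*log(r + 4).
Then F(0) - F(-1) = (-8*log(2) + 4*log(3)) - (log(16/81)) = -12*log(2) + 8*log(3).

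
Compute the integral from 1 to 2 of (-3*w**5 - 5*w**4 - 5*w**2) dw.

By the power rule, an antiderivative is F(w) = -w**6/2 - w**5 - 5*w**3/3.
Then F(2) - F(1) = (-232/3) - (-19/6) = -445/6.

-445/6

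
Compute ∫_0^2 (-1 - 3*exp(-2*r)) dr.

An antiderivative is F(r) = -r + 3*exp(-2*r)/2.
Then F(2) - F(0) = (-2 + 3*exp(-4)/2) - (3/2) = -7/2 + 3*exp(-4)/2.

-7/2 + 3*exp(-4)/2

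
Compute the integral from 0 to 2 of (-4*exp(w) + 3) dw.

An antiderivative is F(w) = 3*w - 4*exp(w).
Then F(2) - F(0) = (6 - 4*exp(2)) - (-4) = 10 - 4*exp(2).

10 - 4*exp(2)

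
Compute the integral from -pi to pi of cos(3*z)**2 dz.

pi

Use the identity cos^2(3*z) = (1 + cos(6*z))/2.
An antiderivative is F(z) = z/2 + sin(6*z)/12.
Then F(pi) - F(-pi) = (pi/2) - (-pi/2) = pi.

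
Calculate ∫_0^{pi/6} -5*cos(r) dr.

An antiderivative is F(r) = -5*sin(r).
Then F(pi/6) - F(0) = (-5/2) - (0) = -5/2.

-5/2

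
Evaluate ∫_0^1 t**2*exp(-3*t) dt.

Integrate by parts twice (u = t^2, dv = exp(-3*t) dt).
An antiderivative is F(t) = (-9*t**2 - 6*t - 2)*exp(-3*t)/27.
Then F(1) - F(0) = (-17*exp(-3)/27) - (-2/27) = 2/27 - 17*exp(-3)/27.

2/27 - 17*exp(-3)/27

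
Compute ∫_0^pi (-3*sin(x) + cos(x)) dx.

-6

An antiderivative is F(x) = sin(x) + 3*cos(x).
Then F(pi) - F(0) = (-3) - (3) = -6.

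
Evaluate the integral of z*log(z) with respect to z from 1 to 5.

Integrate by parts once (u = ln z, dv = z dz).
An antiderivative is F(z) = z**2*(2*log(z) - 1)/4.
Then F(5) - F(1) = (-25/4 + 25*log(5)/2) - (-1/4) = -6 + 25*log(5)/2.

-6 + 25*log(5)/2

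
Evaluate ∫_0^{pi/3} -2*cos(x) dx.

-sqrt(3)

An antiderivative is F(x) = -2*sin(x).
Then F(pi/3) - F(0) = (-sqrt(3)) - (0) = -sqrt(3).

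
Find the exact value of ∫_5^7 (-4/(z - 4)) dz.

-log(81)

An antiderivative is F(z) = -4*log(z - 4).
Then F(7) - F(5) = (-log(81)) - (0) = -log(81).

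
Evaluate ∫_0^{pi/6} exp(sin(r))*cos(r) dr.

Let u = sin(r), so du = cos(r) dr. When r = 0, u = 0; when r = pi/6, u = 1/2.
The integral becomes ∫ exp(u) du from 0 to 1/2, with antiderivative exp(u).
Back in r: F(r) = exp(sin(r)).
Then F(pi/6) - F(0) = (exp(1/2)) - (1) = -1 + exp(1/2).

-1 + exp(1/2)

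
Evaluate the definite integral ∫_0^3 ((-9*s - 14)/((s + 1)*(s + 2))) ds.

Factor the denominator: s**2 + 3*s + 2 = (s + 2)(s + 1).
Partial fractions: (-9*s - 14)/((s + 1)*(s + 2)) = -4/(s + 2) - 5/(s + 1).
An antiderivative is F(s) = -5*log(s + 1) - 4*log(s + 2).
Then F(3) - F(0) = (-10*log(2) - 4*log(5)) - (-log(16)) = -4*log(5) - 6*log(2).

-4*log(5) - 6*log(2)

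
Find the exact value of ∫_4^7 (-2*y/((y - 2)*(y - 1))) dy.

Factor the denominator: y**2 - 3*y + 2 = (y - 1)(y - 2).
Partial fractions: -2*y/((y - 2)*(y - 1)) = 2/(y - 1) - 4/(y - 2).
An antiderivative is F(y) = -4*log(y - 2) + 2*log(y - 1).
Then F(7) - F(4) = (-4*log(5) + 2*log(2) + 2*log(3)) - (log(9/16)) = -4*log(5) + 6*log(2).

-4*log(5) + 6*log(2)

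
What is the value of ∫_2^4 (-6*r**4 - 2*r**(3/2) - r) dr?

By the power rule, an antiderivative is F(r) = -4*r**(5/2)/5 - 6*r**5/5 - r**2/2.
Then F(4) - F(2) = (-6312/5) - (-202/5 - 16*sqrt(2)/5) = -1222 + 16*sqrt(2)/5.

-1222 + 16*sqrt(2)/5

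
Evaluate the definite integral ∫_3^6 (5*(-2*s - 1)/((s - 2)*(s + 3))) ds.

Factor the denominator: s**2 + s - 6 = (s + 3)(s - 2).
Partial fractions: 5*(-2*s - 1)/((s - 2)*(s + 3)) = -5/(s + 3) - 5/(s - 2).
An antiderivative is F(s) = -5*log(s - 2) - 5*log(s + 3).
Then F(6) - F(3) = (-10*log(3) - 10*log(2)) - (-5*log(3) - 5*log(2)) = -5*log(3) - 5*log(2).

-5*log(3) - 5*log(2)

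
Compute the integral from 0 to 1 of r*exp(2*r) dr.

1/4 + exp(2)/4

Integrate by parts once (u = r, dv = exp(2*r) dr).
An antiderivative is F(r) = (2*r - 1)*exp(2*r)/4.
Then F(1) - F(0) = (exp(2)/4) - (-1/4) = 1/4 + exp(2)/4.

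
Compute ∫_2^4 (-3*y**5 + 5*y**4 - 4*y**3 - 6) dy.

By the power rule, an antiderivative is F(y) = -y**6/2 + y**5 - y**4 - 6*y.
Then F(4) - F(2) = (-1304) - (-28) = -1276.

-1276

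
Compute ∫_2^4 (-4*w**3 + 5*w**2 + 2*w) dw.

By the power rule, an antiderivative is F(w) = -w**4 + 5*w**3/3 + w**2.
Then F(4) - F(2) = (-400/3) - (4/3) = -404/3.

-404/3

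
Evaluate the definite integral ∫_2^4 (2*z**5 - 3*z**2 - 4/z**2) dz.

1287

By the power rule, an antiderivative is F(z) = z**6/3 - z**3 + 4/z.
Then F(4) - F(2) = (3907/3) - (46/3) = 1287.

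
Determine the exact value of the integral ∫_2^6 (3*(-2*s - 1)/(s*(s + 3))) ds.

Factor the denominator: s**2 + 3*s = (s + 3)s.
Partial fractions: 3*(-2*s - 1)/(s*(s + 3)) = -5/(s + 3) - 1/s.
An antiderivative is F(s) = -log(s) - 5*log(s + 3).
Then F(6) - F(2) = (-11*log(3) - log(2)) - (-5*log(5) - log(2)) = -11*log(3) + 5*log(5).

-11*log(3) + 5*log(5)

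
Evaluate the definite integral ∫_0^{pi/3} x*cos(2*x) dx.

-3/8 + sqrt(3)*pi/12

Integrate by parts once (u = x, dv = cos(2*x) dx).
An antiderivative is F(x) = x*sin(2*x)/2 + cos(2*x)/4.
Then F(pi/3) - F(0) = (-1/8 + sqrt(3)*pi/12) - (1/4) = -3/8 + sqrt(3)*pi/12.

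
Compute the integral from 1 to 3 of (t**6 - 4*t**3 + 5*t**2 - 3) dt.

By the power rule, an antiderivative is F(t) = t**7/7 - t**4 + 5*t**3/3 - 3*t.
Then F(3) - F(1) = (1872/7) - (-46/21) = 5662/21.

5662/21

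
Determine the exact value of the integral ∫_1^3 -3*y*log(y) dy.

Integrate by parts once (u = ln y, dv = -3*y dy).
An antiderivative is F(y) = -3*y**2*(2*log(y) - 1)/4.
Then F(3) - F(1) = (27/4 - 27*log(3)/2) - (3/4) = 6 - 27*log(3)/2.

6 - 27*log(3)/2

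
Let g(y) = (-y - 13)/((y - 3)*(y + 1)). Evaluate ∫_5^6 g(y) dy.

Factor the denominator: y**2 - 2*y - 3 = (y + 1)(y - 3).
Partial fractions: (-y - 13)/((y - 3)*(y + 1)) = 3/(y + 1) - 4/(y - 3).
An antiderivative is F(y) = -4*log(y - 3) + 3*log(y + 1).
Then F(6) - F(5) = (-4*log(3) + 3*log(7)) - (log(27/2)) = -7*log(3) + log(2) + 3*log(7).

-7*log(3) + log(2) + 3*log(7)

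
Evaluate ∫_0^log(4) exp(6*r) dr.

1365/2

Let u = exp(r), so du = exp(r) dr. When r = 0, u = 1; when r = log(4), u = 4.
The integral becomes ∫ u**5 du from 1 to 4, with antiderivative u**6/6.
Back in r: F(r) = exp(6*r)/6.
Then F(log(4)) - F(0) = (2048/3) - (1/6) = 1365/2.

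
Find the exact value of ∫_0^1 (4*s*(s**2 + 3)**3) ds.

Let u = s**2 + 3, so du = 2*s ds. When s = 0, u = 3; when s = 1, u = 4.
The integral becomes 2·∫ u**3 du from 3 to 4, with antiderivative u**4/2.
Back in s: F(s) = (s**2 + 3)**4/2.
Then F(1) - F(0) = (128) - (81/2) = 175/2.

175/2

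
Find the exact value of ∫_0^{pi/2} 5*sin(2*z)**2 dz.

5*pi/4

Use the identity sin^2(2*z) = (1 - cos(4*z))/2.
An antiderivative is F(z) = 5*z/2 - 5*sin(4*z)/8.
Then F(pi/2) - F(0) = (5*pi/4) - (0) = 5*pi/4.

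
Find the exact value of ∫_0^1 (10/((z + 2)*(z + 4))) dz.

-5*log(5) + 5*log(2) + 5*log(3)

Factor the denominator: z**2 + 6*z + 8 = (z + 4)(z + 2).
Partial fractions: 10/((z + 2)*(z + 4)) = -5/(z + 4) + 5/(z + 2).
An antiderivative is F(z) = 5*log(z + 2) - 5*log(z + 4).
Then F(1) - F(0) = (-5*log(5) + 5*log(3)) - (-log(32)) = -5*log(5) + 5*log(2) + 5*log(3).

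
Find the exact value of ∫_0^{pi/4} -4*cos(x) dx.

-2*sqrt(2)

An antiderivative is F(x) = -4*sin(x).
Then F(pi/4) - F(0) = (-2*sqrt(2)) - (0) = -2*sqrt(2).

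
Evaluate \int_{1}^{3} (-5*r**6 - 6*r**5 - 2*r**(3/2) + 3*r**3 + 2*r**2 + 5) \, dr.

-231136/105 - 36*sqrt(3)/5

By the power rule, an antiderivative is F(r) = -5*r**7/7 - r**6 - 4*r**(5/2)/5 + 3*r**4/4 + 2*r**3/3 + 5*r.
Then F(3) - F(1) = (-61527/28 - 36*sqrt(3)/5) - (1639/420) = -231136/105 - 36*sqrt(3)/5.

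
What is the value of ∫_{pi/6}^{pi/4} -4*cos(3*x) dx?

4/3 - 2*sqrt(2)/3

An antiderivative is F(x) = -4*sin(3*x)/3.
Then F(pi/4) - F(pi/6) = (-2*sqrt(2)/3) - (-4/3) = 4/3 - 2*sqrt(2)/3.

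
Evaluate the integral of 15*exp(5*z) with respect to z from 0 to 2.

-3 + 3*exp(10)

Let u = 5*z, so du = 5 dz. When z = 0, u = 0; when z = 2, u = 10.
The integral becomes 3·∫ exp(u) du from 0 to 10, with antiderivative 3*exp(u).
Back in z: F(z) = 3*exp(5*z).
Then F(2) - F(0) = (3*exp(10)) - (3) = -3 + 3*exp(10).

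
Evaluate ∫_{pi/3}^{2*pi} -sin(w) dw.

An antiderivative is F(w) = cos(w).
Then F(2*pi) - F(pi/3) = (1) - (1/2) = 1/2.

1/2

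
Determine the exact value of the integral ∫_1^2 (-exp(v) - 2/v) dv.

An antiderivative is F(v) = -exp(v) - 2*log(v).
Then F(2) - F(1) = (-exp(2) - log(4)) - (-exp(1)) = -exp(2) - log(4) + exp(1).

-exp(2) - log(4) + exp(1)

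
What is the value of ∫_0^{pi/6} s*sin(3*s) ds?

1/9

Integrate by parts once (u = s, dv = sin(3*s) ds).
An antiderivative is F(s) = -s*cos(3*s)/3 + sin(3*s)/9.
Then F(pi/6) - F(0) = (1/9) - (0) = 1/9.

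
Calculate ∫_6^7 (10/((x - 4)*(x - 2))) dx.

-5*log(5) + 5*log(2) + 5*log(3)

Factor the denominator: x**2 - 6*x + 8 = (x - 2)(x - 4).
Partial fractions: 10/((x - 4)*(x - 2)) = -5/(x - 2) + 5/(x - 4).
An antiderivative is F(x) = 5*log(x - 4) - 5*log(x - 2).
Then F(7) - F(6) = (-5*log(5) + 5*log(3)) - (-log(32)) = -5*log(5) + 5*log(2) + 5*log(3).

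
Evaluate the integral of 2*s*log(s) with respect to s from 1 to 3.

Integrate by parts once (u = ln s, dv = 2*s ds).
An antiderivative is F(s) = s**2*(2*log(s) - 1)/2.
Then F(3) - F(1) = (-9/2 + 9*log(3)) - (-1/2) = -4 + 9*log(3).

-4 + 9*log(3)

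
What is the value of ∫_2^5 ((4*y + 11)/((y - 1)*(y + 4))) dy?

log(96)

Factor the denominator: y**2 + 3*y - 4 = (y + 4)(y - 1).
Partial fractions: (4*y + 11)/((y - 1)*(y + 4)) = 1/(y + 4) + 3/(y - 1).
An antiderivative is F(y) = 3*log(y - 1) + log(y + 4).
Then F(5) - F(2) = (2*log(3) + 6*log(2)) - (log(6)) = log(96).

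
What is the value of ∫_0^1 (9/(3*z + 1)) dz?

log(64)

Let u = 3*z + 1, so du = 3 dz. When z = 0, u = 1; when z = 1, u = 4.
The integral becomes 3·∫ 1/u du from 1 to 4, with antiderivative 3*log(u).
Back in z: F(z) = 3*log(3*z + 1).
Then F(1) - F(0) = (log(64)) - (0) = log(64).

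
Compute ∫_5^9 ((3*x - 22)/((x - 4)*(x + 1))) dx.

Factor the denominator: x**2 - 3*x - 4 = (x + 1)(x - 4).
Partial fractions: (3*x - 22)/((x - 4)*(x + 1)) = 5/(x + 1) - 2/(x - 4).
An antiderivative is F(x) = -2*log(x - 4) + 5*log(x + 1).
Then F(9) - F(5) = (5*log(2) + 3*log(5)) - (5*log(2) + 5*log(3)) = -5*log(3) + 3*log(5).

-5*log(3) + 3*log(5)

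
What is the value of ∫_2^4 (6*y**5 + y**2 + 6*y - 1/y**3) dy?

392311/96

By the power rule, an antiderivative is F(y) = y**6 + y**3/3 + 3*y**2 + 1/(2*y**2).
Then F(4) - F(2) = (399875/96) - (1891/24) = 392311/96.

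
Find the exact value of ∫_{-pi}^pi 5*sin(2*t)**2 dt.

5*pi

Use the identity sin^2(2*t) = (1 - cos(4*t))/2.
An antiderivative is F(t) = 5*t/2 - 5*sin(4*t)/8.
Then F(pi) - F(-pi) = (5*pi/2) - (-5*pi/2) = 5*pi.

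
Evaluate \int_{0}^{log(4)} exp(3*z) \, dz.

21

Let u = exp(z), so du = exp(z) dz. When z = 0, u = 1; when z = log(4), u = 4.
The integral becomes ∫ u**2 du from 1 to 4, with antiderivative u**3/3.
Back in z: F(z) = exp(3*z)/3.
Then F(log(4)) - F(0) = (64/3) - (1/3) = 21.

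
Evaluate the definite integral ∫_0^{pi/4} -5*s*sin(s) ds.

Integrate by parts once (u = s, dv = -5*sin(s) ds).
An antiderivative is F(s) = 5*s*cos(s) - 5*sin(s).
Then F(pi/4) - F(0) = (5*sqrt(2)*(-4 + pi)/8) - (0) = 5*sqrt(2)*(-4 + pi)/8.

5*sqrt(2)*(-4 + pi)/8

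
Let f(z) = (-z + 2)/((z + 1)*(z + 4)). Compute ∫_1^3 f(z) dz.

log(50/49)

Factor the denominator: z**2 + 5*z + 4 = (z + 4)(z + 1).
Partial fractions: (-z + 2)/((z + 1)*(z + 4)) = -2/(z + 4) + 1/(z + 1).
An antiderivative is F(z) = log(z + 1) - 2*log(z + 4).
Then F(3) - F(1) = (log(4/49)) - (log(2/25)) = log(50/49).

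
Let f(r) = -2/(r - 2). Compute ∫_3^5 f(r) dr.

-log(9)

An antiderivative is F(r) = -2*log(r - 2).
Then F(5) - F(3) = (-log(9)) - (0) = -log(9).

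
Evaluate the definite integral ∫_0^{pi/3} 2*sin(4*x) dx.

3/4

An antiderivative is F(x) = -cos(4*x)/2.
Then F(pi/3) - F(0) = (1/4) - (-1/2) = 3/4.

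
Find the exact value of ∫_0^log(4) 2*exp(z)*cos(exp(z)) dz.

Let u = exp(z), so du = exp(z) dz. When z = 0, u = 1; when z = log(4), u = 4.
The integral becomes 2·∫ cos(u) du from 1 to 4, with antiderivative 2*sin(u).
Back in z: F(z) = 2*sin(exp(z)).
Then F(log(4)) - F(0) = (2*sin(4)) - (2*sin(1)) = -2*sin(1) + 2*sin(4).

-2*sin(1) + 2*sin(4)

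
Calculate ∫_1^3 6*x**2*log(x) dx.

Integrate by parts once (u = ln x, dv = 6*x**2 dx).
An antiderivative is F(x) = 2*x**3*(3*log(x) - 1)/3.
Then F(3) - F(1) = (-18 + 54*log(3)) - (-2/3) = -52/3 + 54*log(3).

-52/3 + 54*log(3)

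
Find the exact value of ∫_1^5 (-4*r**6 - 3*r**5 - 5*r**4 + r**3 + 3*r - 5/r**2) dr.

By the power rule, an antiderivative is F(r) = -4*r**7/7 - r**6/2 - r**5 + r**4/4 + 3*r**2/2 + 5/r.
Then F(5) - F(1) = (-1550797/28) - (131/28) = -387732/7.

-387732/7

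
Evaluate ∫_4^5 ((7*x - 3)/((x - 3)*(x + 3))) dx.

Factor the denominator: x**2 - 9 = (x + 3)(x - 3).
Partial fractions: (7*x - 3)/((x - 3)*(x + 3)) = 4/(x + 3) + 3/(x - 3).
An antiderivative is F(x) = 3*log(x - 3) + 4*log(x + 3).
Then F(5) - F(4) = (15*log(2)) - (4*log(7)) = -4*log(7) + 15*log(2).

-4*log(7) + 15*log(2)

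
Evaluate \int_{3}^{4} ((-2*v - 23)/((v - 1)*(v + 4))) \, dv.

Factor the denominator: v**2 + 3*v - 4 = (v + 4)(v - 1).
Partial fractions: (-2*v - 23)/((v - 1)*(v + 4)) = 3/(v + 4) - 5/(v - 1).
An antiderivative is F(v) = -5*log(v - 1) + 3*log(v + 4).
Then F(4) - F(3) = (-5*log(3) + 9*log(2)) - (-5*log(2) + 3*log(7)) = -3*log(7) - 5*log(3) + 14*log(2).

-3*log(7) - 5*log(3) + 14*log(2)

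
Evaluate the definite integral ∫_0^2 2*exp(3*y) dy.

-2/3 + 2*exp(6)/3

An antiderivative is F(y) = 2*exp(3*y)/3.
Then F(2) - F(0) = (2*exp(6)/3) - (2/3) = -2/3 + 2*exp(6)/3.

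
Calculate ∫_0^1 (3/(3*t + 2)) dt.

log(5/2)

An antiderivative is F(t) = log(3*t + 2).
Then F(1) - F(0) = (log(5)) - (log(2)) = log(5/2).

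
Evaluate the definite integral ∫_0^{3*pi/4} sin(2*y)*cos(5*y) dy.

Use the identity sin(2*y)cos(5*y) = [sin(7*y) + sin(-3*y)]/2.
An antiderivative is F(y) = cos(3*y)/6 - cos(7*y)/14.
Then F(3*pi/4) - F(0) = (5*sqrt(2)/42) - (2/21) = -2/21 + 5*sqrt(2)/42.

-2/21 + 5*sqrt(2)/42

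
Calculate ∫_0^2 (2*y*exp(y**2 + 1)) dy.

Let u = y**2 + 1, so du = 2*y dy. When y = 0, u = 1; when y = 2, u = 5.
The integral becomes ∫ exp(u) du from 1 to 5, with antiderivative exp(u).
Back in y: F(y) = exp(y**2 + 1).
Then F(2) - F(0) = (exp(5)) - (exp(1)) = -exp(1) + exp(5).

-exp(1) + exp(5)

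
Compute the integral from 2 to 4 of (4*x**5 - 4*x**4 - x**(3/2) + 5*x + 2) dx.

By the power rule, an antiderivative is F(x) = 2*x**6/3 - 2*x**(5/2)/5 - 4*x**5/5 + 5*x**2/2 + 2*x.
Then F(4) - F(2) = (5840/3) - (466/15 - 8*sqrt(2)/5) = 8*sqrt(2)/5 + 9578/5.

8*sqrt(2)/5 + 9578/5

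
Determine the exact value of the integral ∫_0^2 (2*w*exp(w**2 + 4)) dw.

Let u = w**2 + 4, so du = 2*w dw. When w = 0, u = 4; when w = 2, u = 8.
The integral becomes ∫ exp(u) du from 4 to 8, with antiderivative exp(u).
Back in w: F(w) = exp(w**2 + 4).
Then F(2) - F(0) = (exp(8)) - (exp(4)) = -exp(4) + exp(8).

-exp(4) + exp(8)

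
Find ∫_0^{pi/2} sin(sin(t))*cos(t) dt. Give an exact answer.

1 - cos(1)

Let u = sin(t), so du = cos(t) dt. When t = 0, u = 0; when t = pi/2, u = 1.
The integral becomes ∫ sin(u) du from 0 to 1, with antiderivative -cos(u).
Back in t: F(t) = -cos(sin(t)).
Then F(pi/2) - F(0) = (-cos(1)) - (-1) = 1 - cos(1).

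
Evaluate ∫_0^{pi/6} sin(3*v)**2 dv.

Use the identity sin^2(3*v) = (1 - cos(6*v))/2.
An antiderivative is F(v) = v/2 - sin(6*v)/12.
Then F(pi/6) - F(0) = (pi/12) - (0) = pi/12.

pi/12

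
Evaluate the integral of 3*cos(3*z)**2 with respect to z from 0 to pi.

3*pi/2

Use the identity cos^2(3*z) = (1 + cos(6*z))/2.
An antiderivative is F(z) = 3*z/2 + sin(6*z)/4.
Then F(pi) - F(0) = (3*pi/2) - (0) = 3*pi/2.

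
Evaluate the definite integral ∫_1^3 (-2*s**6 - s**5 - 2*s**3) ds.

-16504/21

By the power rule, an antiderivative is F(s) = -2*s**7/7 - s**6/6 - s**4/2.
Then F(3) - F(1) = (-5508/7) - (-20/21) = -16504/21.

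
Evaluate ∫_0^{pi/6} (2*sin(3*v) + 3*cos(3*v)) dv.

5/3

An antiderivative is F(v) = sin(3*v) - 2*cos(3*v)/3.
Then F(pi/6) - F(0) = (1) - (-2/3) = 5/3.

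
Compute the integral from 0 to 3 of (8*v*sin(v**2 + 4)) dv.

Let u = v**2 + 4, so du = 2*v dv. When v = 0, u = 4; when v = 3, u = 13.
The integral becomes 4·∫ sin(u) du from 4 to 13, with antiderivative -4*cos(u).
Back in v: F(v) = -4*cos(v**2 + 4).
Then F(3) - F(0) = (-4*cos(13)) - (-4*cos(4)) = -4*cos(13) + 4*cos(4).

-4*cos(13) + 4*cos(4)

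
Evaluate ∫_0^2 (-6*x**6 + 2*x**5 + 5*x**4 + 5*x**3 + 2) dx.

By the power rule, an antiderivative is F(x) = -6*x**7/7 + x**6/3 + x**5 + 5*x**4/4 + 2*x.
Then F(2) - F(0) = (-680/21) - (0) = -680/21.

-680/21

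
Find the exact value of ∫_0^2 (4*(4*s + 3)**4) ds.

Let u = 4*s + 3, so du = 4 ds. When s = 0, u = 3; when s = 2, u = 11.
The integral becomes ∫ u**4 du from 3 to 11, with antiderivative u**5/5.
Back in s: F(s) = (4*s + 3)**5/5.
Then F(2) - F(0) = (161051/5) - (243/5) = 160808/5.

160808/5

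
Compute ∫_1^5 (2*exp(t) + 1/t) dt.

-2*exp(1) + log(5) + 2*exp(5)

An antiderivative is F(t) = 2*exp(t) + log(t).
Then F(5) - F(1) = (log(5) + 2*exp(5)) - (2*exp(1)) = -2*exp(1) + log(5) + 2*exp(5).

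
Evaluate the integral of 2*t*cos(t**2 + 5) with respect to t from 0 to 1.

Let u = t**2 + 5, so du = 2*t dt. When t = 0, u = 5; when t = 1, u = 6.
The integral becomes ∫ cos(u) du from 5 to 6, with antiderivative sin(u).
Back in t: F(t) = sin(t**2 + 5).
Then F(1) - F(0) = (sin(6)) - (sin(5)) = sin(6) - sin(5).

sin(6) - sin(5)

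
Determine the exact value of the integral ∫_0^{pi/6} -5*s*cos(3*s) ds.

Integrate by parts once (u = s, dv = -5*cos(3*s) ds).
An antiderivative is F(s) = -5*s*sin(3*s)/3 - 5*cos(3*s)/9.
Then F(pi/6) - F(0) = (-5*pi/18) - (-5/9) = 5/9 - 5*pi/18.

5/9 - 5*pi/18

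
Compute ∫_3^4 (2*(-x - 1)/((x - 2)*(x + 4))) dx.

log(7/16)

Factor the denominator: x**2 + 2*x - 8 = (x + 4)(x - 2).
Partial fractions: 2*(-x - 1)/((x - 2)*(x + 4)) = -1/(x + 4) - 1/(x - 2).
An antiderivative is F(x) = -log(x - 2) - log(x + 4).
Then F(4) - F(3) = (-log(16)) - (-log(7)) = log(7/16).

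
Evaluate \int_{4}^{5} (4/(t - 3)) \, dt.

log(16)

An antiderivative is F(t) = 4*log(t - 3).
Then F(5) - F(4) = (log(16)) - (0) = log(16).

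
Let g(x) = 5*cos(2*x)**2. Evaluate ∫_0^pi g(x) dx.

5*pi/2

Use the identity cos^2(2*x) = (1 + cos(4*x))/2.
An antiderivative is F(x) = 5*x/2 + 5*sin(4*x)/8.
Then F(pi) - F(0) = (5*pi/2) - (0) = 5*pi/2.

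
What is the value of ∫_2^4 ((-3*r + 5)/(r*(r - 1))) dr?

Factor the denominator: r**2 - r = r(r - 1).
Partial fractions: (-3*r + 5)/(r*(r - 1)) = -5/r + 2/(r - 1).
An antiderivative is F(r) = -5*log(r) + 2*log(r - 1).
Then F(4) - F(2) = (-10*log(2) + 2*log(3)) - (-log(32)) = log(9/32).

log(9/32)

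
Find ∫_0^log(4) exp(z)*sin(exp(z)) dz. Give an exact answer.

cos(1) - cos(4)

Let u = exp(z), so du = exp(z) dz. When z = 0, u = 1; when z = log(4), u = 4.
The integral becomes ∫ sin(u) du from 1 to 4, with antiderivative -cos(u).
Back in z: F(z) = -cos(exp(z)).
Then F(log(4)) - F(0) = (-cos(4)) - (-cos(1)) = cos(1) - cos(4).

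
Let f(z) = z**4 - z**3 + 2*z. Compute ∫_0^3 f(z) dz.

By the power rule, an antiderivative is F(z) = z**5/5 - z**4/4 + z**2.
Then F(3) - F(0) = (747/20) - (0) = 747/20.

747/20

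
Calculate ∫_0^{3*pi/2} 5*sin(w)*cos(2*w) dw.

Use the identity sin(w)cos(2*w) = [sin(3*w) + sin(-w)]/2.
An antiderivative is F(w) = 5*cos(w)/2 - 5*cos(3*w)/6.
Then F(3*pi/2) - F(0) = (0) - (5/3) = -5/3.

-5/3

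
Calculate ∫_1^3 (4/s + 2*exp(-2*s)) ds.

An antiderivative is F(s) = 4*log(s) - exp(-2*s).
Then F(3) - F(1) = (-exp(-6) + 4*log(3)) - (-exp(-2)) = -exp(-6) + exp(-2) + 4*log(3).

-exp(-6) + exp(-2) + 4*log(3)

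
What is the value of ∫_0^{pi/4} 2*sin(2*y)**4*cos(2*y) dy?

1/5

Let u = sin(2*y), so du = 2*cos(2*y) dy. When y = 0, u = 0; when y = pi/4, u = 1.
The integral becomes ∫ u**4 du from 0 to 1, with antiderivative u**5/5.
Back in y: F(y) = sin(2*y)**5/5.
Then F(pi/4) - F(0) = (1/5) - (0) = 1/5.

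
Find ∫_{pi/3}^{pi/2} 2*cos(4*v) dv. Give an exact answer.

An antiderivative is F(v) = sin(4*v)/2.
Then F(pi/2) - F(pi/3) = (0) - (-sqrt(3)/4) = sqrt(3)/4.

sqrt(3)/4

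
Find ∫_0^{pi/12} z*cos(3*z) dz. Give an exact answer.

-1/9 + sqrt(2)*pi/72 + sqrt(2)/18

Integrate by parts once (u = z, dv = cos(3*z) dz).
An antiderivative is F(z) = z*sin(3*z)/3 + cos(3*z)/9.
Then F(pi/12) - F(0) = (sqrt(2)*(pi + 4)/72) - (1/9) = -1/9 + sqrt(2)*pi/72 + sqrt(2)/18.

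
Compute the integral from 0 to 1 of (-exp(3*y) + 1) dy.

An antiderivative is F(y) = -exp(3*y)/3 + y.
Then F(1) - F(0) = (1 - exp(3)/3) - (-1/3) = 4/3 - exp(3)/3.

4/3 - exp(3)/3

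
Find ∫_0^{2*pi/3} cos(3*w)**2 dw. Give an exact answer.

Use the identity cos^2(3*w) = (1 + cos(6*w))/2.
An antiderivative is F(w) = w/2 + sin(6*w)/12.
Then F(2*pi/3) - F(0) = (pi/3) - (0) = pi/3.

pi/3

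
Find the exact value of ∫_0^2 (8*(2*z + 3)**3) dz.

2320

Let u = 2*z + 3, so du = 2 dz. When z = 0, u = 3; when z = 2, u = 7.
The integral becomes 4·∫ u**3 du from 3 to 7, with antiderivative u**4.
Back in z: F(z) = (2*z + 3)**4.
Then F(2) - F(0) = (2401) - (81) = 2320.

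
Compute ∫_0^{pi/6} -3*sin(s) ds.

An antiderivative is F(s) = 3*cos(s).
Then F(pi/6) - F(0) = (3*sqrt(3)/2) - (3) = -3 + 3*sqrt(3)/2.

-3 + 3*sqrt(3)/2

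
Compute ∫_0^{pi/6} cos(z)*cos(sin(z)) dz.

sin(1/2)

Let u = sin(z), so du = cos(z) dz. When z = 0, u = 0; when z = pi/6, u = 1/2.
The integral becomes ∫ cos(u) du from 0 to 1/2, with antiderivative sin(u).
Back in z: F(z) = sin(sin(z)).
Then F(pi/6) - F(0) = (sin(1/2)) - (0) = sin(1/2).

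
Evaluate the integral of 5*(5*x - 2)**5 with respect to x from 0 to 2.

43680

Let u = 5*x - 2, so du = 5 dx. When x = 0, u = -2; when x = 2, u = 8.
The integral becomes ∫ u**5 du from -2 to 8, with antiderivative u**6/6.
Back in x: F(x) = (5*x - 2)**6/6.
Then F(2) - F(0) = (131072/3) - (32/3) = 43680.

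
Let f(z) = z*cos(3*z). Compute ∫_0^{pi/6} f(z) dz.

-1/9 + pi/18

Integrate by parts once (u = z, dv = cos(3*z) dz).
An antiderivative is F(z) = z*sin(3*z)/3 + cos(3*z)/9.
Then F(pi/6) - F(0) = (pi/18) - (1/9) = -1/9 + pi/18.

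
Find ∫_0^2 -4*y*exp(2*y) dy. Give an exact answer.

Integrate by parts once (u = y, dv = -4*exp(2*y) dy).
An antiderivative is F(y) = (-2*y + 1)*exp(2*y).
Then F(2) - F(0) = (-3*exp(4)) - (1) = -3*exp(4) - 1.

-3*exp(4) - 1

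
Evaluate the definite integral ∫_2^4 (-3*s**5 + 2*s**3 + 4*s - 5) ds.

By the power rule, an antiderivative is F(s) = -s**6/2 + s**4/2 + 2*s**2 - 5*s.
Then F(4) - F(2) = (-1908) - (-26) = -1882.

-1882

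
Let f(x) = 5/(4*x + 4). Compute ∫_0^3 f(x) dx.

An antiderivative is F(x) = 5*log(4*x + 4)/4.
Then F(3) - F(0) = (log(32)) - (5*log(2)/2) = 5*log(2)/2.

5*log(2)/2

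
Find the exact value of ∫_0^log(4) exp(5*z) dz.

1023/5

Let u = exp(z), so du = exp(z) dz. When z = 0, u = 1; when z = log(4), u = 4.
The integral becomes ∫ u**4 du from 1 to 4, with antiderivative u**5/5.
Back in z: F(z) = exp(5*z)/5.
Then F(log(4)) - F(0) = (1024/5) - (1/5) = 1023/5.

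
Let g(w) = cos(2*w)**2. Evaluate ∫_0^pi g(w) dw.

pi/2

Use the identity cos^2(2*w) = (1 + cos(4*w))/2.
An antiderivative is F(w) = w/2 + sin(4*w)/8.
Then F(pi) - F(0) = (pi/2) - (0) = pi/2.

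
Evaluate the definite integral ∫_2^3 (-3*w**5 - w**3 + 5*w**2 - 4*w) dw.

By the power rule, an antiderivative is F(w) = -w**6/2 - w**4/4 + 5*w**3/3 - 2*w**2.
Then F(3) - F(2) = (-1431/4) - (-92/3) = -3925/12.

-3925/12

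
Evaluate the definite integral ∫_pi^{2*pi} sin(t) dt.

-2

An antiderivative is F(t) = -cos(t).
Then F(2*pi) - F(pi) = (-1) - (1) = -2.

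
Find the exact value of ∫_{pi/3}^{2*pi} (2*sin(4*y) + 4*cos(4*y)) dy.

-3/4 + sqrt(3)/2

An antiderivative is F(y) = sin(4*y) - cos(4*y)/2.
Then F(2*pi) - F(pi/3) = (-1/2) - (1/4 - sqrt(3)/2) = -3/4 + sqrt(3)/2.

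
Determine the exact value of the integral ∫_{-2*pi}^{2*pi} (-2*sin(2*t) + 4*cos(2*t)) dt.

An antiderivative is F(t) = 2*sin(2*t) + cos(2*t).
Then F(2*pi) - F(-2*pi) = (1) - (1) = 0.

0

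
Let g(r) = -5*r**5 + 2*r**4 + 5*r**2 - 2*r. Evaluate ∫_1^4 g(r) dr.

-29133/10

By the power rule, an antiderivative is F(r) = -5*r**6/6 + 2*r**5/5 + 5*r**3/3 - r**2.
Then F(4) - F(1) = (-43696/15) - (7/30) = -29133/10.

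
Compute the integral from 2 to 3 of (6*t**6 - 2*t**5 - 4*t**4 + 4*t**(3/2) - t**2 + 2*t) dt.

By the power rule, an antiderivative is F(t) = 6*t**7/7 - t**6/3 + 8*t**(5/2)/5 - 4*t**5/5 - t**3/3 + t**2.
Then F(3) - F(2) = (72*sqrt(3)/5 + 50301/35) - (32*sqrt(2)/5 + 2244/35) = -32*sqrt(2)/5 + 72*sqrt(3)/5 + 48057/35.

-32*sqrt(2)/5 + 72*sqrt(3)/5 + 48057/35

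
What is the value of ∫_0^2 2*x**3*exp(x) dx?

12 + 4*exp(2)

Integrate by parts 3 times (u = x^3, dv = 2*exp(x) dx).
An antiderivative is F(x) = (2*x**3 - 6*x**2 + 12*x - 12)*exp(x).
Then F(2) - F(0) = (4*exp(2)) - (-12) = 12 + 4*exp(2).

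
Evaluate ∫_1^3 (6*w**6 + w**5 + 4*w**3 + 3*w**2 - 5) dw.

43912/21

By the power rule, an antiderivative is F(w) = 6*w**7/7 + w**6/6 + w**4 + w**3 - 5*w.
Then F(3) - F(1) = (29247/14) - (-83/42) = 43912/21.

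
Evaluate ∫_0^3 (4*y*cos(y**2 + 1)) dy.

Let u = y**2 + 1, so du = 2*y dy. When y = 0, u = 1; when y = 3, u = 10.
The integral becomes 2·∫ cos(u) du from 1 to 10, with antiderivative 2*sin(u).
Back in y: F(y) = 2*sin(y**2 + 1).
Then F(3) - F(0) = (2*sin(10)) - (2*sin(1)) = -2*sin(1) + 2*sin(10).

-2*sin(1) + 2*sin(10)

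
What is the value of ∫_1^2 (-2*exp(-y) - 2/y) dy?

-2*log(2) - 2*exp(-1) + 2*exp(-2)

An antiderivative is F(y) = -2*log(y) + 2*exp(-y).
Then F(2) - F(1) = (-2*log(2) + 2*exp(-2)) - (2*exp(-1)) = -2*log(2) - 2*exp(-1) + 2*exp(-2).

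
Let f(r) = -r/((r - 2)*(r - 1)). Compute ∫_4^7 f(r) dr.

log(8/25)

Factor the denominator: r**2 - 3*r + 2 = (r - 1)(r - 2).
Partial fractions: -r/((r - 2)*(r - 1)) = 1/(r - 1) - 2/(r - 2).
An antiderivative is F(r) = -2*log(r - 2) + log(r - 1).
Then F(7) - F(4) = (log(6/25)) - (log(3/4)) = log(8/25).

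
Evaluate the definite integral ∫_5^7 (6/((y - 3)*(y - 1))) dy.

Factor the denominator: y**2 - 4*y + 3 = (y - 1)(y - 3).
Partial fractions: 6/((y - 3)*(y - 1)) = -3/(y - 1) + 3/(y - 3).
An antiderivative is F(y) = 3*log(y - 3) - 3*log(y - 1).
Then F(7) - F(5) = (log(8/27)) - (-log(8)) = log(64/27).

log(64/27)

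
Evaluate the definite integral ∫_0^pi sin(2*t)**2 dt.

pi/2

Use the identity sin^2(2*t) = (1 - cos(4*t))/2.
An antiderivative is F(t) = t/2 - sin(4*t)/8.
Then F(pi) - F(0) = (pi/2) - (0) = pi/2.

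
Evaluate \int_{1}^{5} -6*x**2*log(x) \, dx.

Integrate by parts once (u = ln x, dv = -6*x**2 dx).
An antiderivative is F(x) = -2*x**3*(3*log(x) - 1)/3.
Then F(5) - F(1) = (250/3 - 250*log(5)) - (2/3) = 248/3 - 250*log(5).

248/3 - 250*log(5)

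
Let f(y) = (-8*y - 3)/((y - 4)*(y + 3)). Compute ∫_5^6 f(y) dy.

Factor the denominator: y**2 - y - 12 = (y + 3)(y - 4).
Partial fractions: (-8*y - 3)/((y - 4)*(y + 3)) = -3/(y + 3) - 5/(y - 4).
An antiderivative is F(y) = -5*log(y - 4) - 3*log(y + 3).
Then F(6) - F(5) = (-6*log(3) - 5*log(2)) - (-9*log(2)) = -6*log(3) + 4*log(2).

-6*log(3) + 4*log(2)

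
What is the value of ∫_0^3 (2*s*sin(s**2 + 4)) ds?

Let u = s**2 + 4, so du = 2*s ds. When s = 0, u = 4; when s = 3, u = 13.
The integral becomes ∫ sin(u) du from 4 to 13, with antiderivative -cos(u).
Back in s: F(s) = -cos(s**2 + 4).
Then F(3) - F(0) = (-cos(13)) - (-cos(4)) = -cos(13) + cos(4).

-cos(13) + cos(4)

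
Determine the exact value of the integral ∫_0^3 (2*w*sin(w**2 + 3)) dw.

cos(3) - cos(12)

Let u = w**2 + 3, so du = 2*w dw. When w = 0, u = 3; when w = 3, u = 12.
The integral becomes ∫ sin(u) du from 3 to 12, with antiderivative -cos(u).
Back in w: F(w) = -cos(w**2 + 3).
Then F(3) - F(0) = (-cos(12)) - (-cos(3)) = cos(3) - cos(12).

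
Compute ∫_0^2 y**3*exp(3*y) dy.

Integrate by parts 3 times (u = y^3, dv = exp(3*y) dy).
An antiderivative is F(y) = (9*y**3 - 9*y**2 + 6*y - 2)*exp(3*y)/27.
Then F(2) - F(0) = (46*exp(6)/27) - (-2/27) = 2/27 + 46*exp(6)/27.

2/27 + 46*exp(6)/27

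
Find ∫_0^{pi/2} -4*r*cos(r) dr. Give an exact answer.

Integrate by parts once (u = r, dv = -4*cos(r) dr).
An antiderivative is F(r) = -4*r*sin(r) - 4*cos(r).
Then F(pi/2) - F(0) = (-2*pi) - (-4) = 4 - 2*pi.

4 - 2*pi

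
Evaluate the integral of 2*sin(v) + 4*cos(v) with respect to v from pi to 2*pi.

An antiderivative is F(v) = 4*sin(v) - 2*cos(v).
Then F(2*pi) - F(pi) = (-2) - (2) = -4.

-4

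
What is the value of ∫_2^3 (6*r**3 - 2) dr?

191/2

By the power rule, an antiderivative is F(r) = 3*r**4/2 - 2*r.
Then F(3) - F(2) = (231/2) - (20) = 191/2.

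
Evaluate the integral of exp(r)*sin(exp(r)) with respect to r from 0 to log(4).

Let u = exp(r), so du = exp(r) dr. When r = 0, u = 1; when r = log(4), u = 4.
The integral becomes ∫ sin(u) du from 1 to 4, with antiderivative -cos(u).
Back in r: F(r) = -cos(exp(r)).
Then F(log(4)) - F(0) = (-cos(4)) - (-cos(1)) = cos(1) - cos(4).

cos(1) - cos(4)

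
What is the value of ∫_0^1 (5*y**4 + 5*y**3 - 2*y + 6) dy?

29/4

By the power rule, an antiderivative is F(y) = y**5 + 5*y**4/4 - y**2 + 6*y.
Then F(1) - F(0) = (29/4) - (0) = 29/4.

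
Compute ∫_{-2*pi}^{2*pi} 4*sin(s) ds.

An antiderivative is F(s) = -4*cos(s).
Then F(2*pi) - F(-2*pi) = (-4) - (-4) = 0.

0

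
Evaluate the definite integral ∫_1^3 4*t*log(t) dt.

-8 + 18*log(3)

Integrate by parts once (u = ln t, dv = 4*t dt).
An antiderivative is F(t) = t**2*(2*log(t) - 1).
Then F(3) - F(1) = (-9 + 18*log(3)) - (-1) = -8 + 18*log(3).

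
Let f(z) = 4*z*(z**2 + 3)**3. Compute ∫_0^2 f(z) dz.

Let u = z**2 + 3, so du = 2*z dz. When z = 0, u = 3; when z = 2, u = 7.
The integral becomes 2·∫ u**3 du from 3 to 7, with antiderivative u**4/2.
Back in z: F(z) = (z**2 + 3)**4/2.
Then F(2) - F(0) = (2401/2) - (81/2) = 1160.

1160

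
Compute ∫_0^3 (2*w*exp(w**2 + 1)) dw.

Let u = w**2 + 1, so du = 2*w dw. When w = 0, u = 1; when w = 3, u = 10.
The integral becomes ∫ exp(u) du from 1 to 10, with antiderivative exp(u).
Back in w: F(w) = exp(w**2 + 1).
Then F(3) - F(0) = (exp(10)) - (exp(1)) = -exp(1) + exp(10).

-exp(1) + exp(10)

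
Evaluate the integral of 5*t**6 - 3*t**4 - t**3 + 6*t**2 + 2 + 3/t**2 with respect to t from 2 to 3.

191571/140

By the power rule, an antiderivative is F(t) = 5*t**7/7 - 3*t**5/5 - t**4/4 + 2*t**3 + 2*t - 3/t.
Then F(3) - F(2) = (203713/140) - (6071/70) = 191571/140.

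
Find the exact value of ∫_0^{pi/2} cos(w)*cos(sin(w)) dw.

Let u = sin(w), so du = cos(w) dw. When w = 0, u = 0; when w = pi/2, u = 1.
The integral becomes ∫ cos(u) du from 0 to 1, with antiderivative sin(u).
Back in w: F(w) = sin(sin(w)).
Then F(pi/2) - F(0) = (sin(1)) - (0) = sin(1).

sin(1)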